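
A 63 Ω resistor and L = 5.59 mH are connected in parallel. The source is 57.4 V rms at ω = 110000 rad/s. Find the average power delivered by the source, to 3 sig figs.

X_L = ωL = 615 Ω
Parallel: admittances add. Y = 1/R + 1/(jωL)
Y = (0.0159 − j0.00163) S
|Y| = 0.0160 S → |Z| = 1/|Y| = 62.7 Ω, ∠Z = −∠Y = 5.85°
I = V/|Z| = 916 mA
P = VI cos φ = 57.4 × 0.916 × cos(5.85°) = 52.3 W

52.3 W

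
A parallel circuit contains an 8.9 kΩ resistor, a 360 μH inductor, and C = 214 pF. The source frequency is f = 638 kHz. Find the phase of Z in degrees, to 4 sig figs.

-55.73°

ω = 2πf = 4.009e+06 rad/s
X_L = ωL = 1443 Ω
X_C = 1/(ωC) = 1166 Ω
Parallel: admittances add. Y = 1/R + 1/(jωL) + jωC
Y = (0.0001124 + j0.0001649) S
|Y| = 0.0001996 S → |Z| = 1/|Y| = 5011 Ω, ∠Z = −∠Y = -55.73°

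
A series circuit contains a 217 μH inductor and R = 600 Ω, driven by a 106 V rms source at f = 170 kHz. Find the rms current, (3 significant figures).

ω = 2πf = 1.068e+06 rad/s
X_L = ωL = 232 Ω
Z = 600 + j232 Ω
|Z| = √(600² + 232²) = 643 Ω
I = V/|Z| = 106/643 = 165 mA

165 mA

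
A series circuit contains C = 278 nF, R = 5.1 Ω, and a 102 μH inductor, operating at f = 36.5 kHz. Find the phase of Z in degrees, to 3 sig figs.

ω = 2πf = 229300 rad/s
X_L = ωL = 23.4 Ω
X_C = 1/(ωC) = 15.7 Ω
Net reactance X = X_L − X_C = 7.71 Ω
Z = 5.10 + j7.71 Ω
|Z| = √(5.10² + 7.71²) = 9.24 Ω
∠Z = arctan(7.71/5.10) = 56.5°

56.5°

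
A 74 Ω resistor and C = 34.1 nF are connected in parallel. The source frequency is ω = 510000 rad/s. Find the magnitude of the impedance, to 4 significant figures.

X_C = 1/(ωC) = 57.50 Ω
Parallel: admittances add. Y = 1/R + jωC
Y = (0.01351 + j0.01739) S
|Y| = 0.02202 S → |Z| = 1/|Y| = 45.40 Ω, ∠Z = −∠Y = -52.15°

45.40 Ω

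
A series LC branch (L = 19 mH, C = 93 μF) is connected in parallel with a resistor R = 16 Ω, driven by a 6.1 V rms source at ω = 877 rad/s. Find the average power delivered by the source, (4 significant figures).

2.326 W

X_L = ωL = 16.66 Ω
X_C = 1/(ωC) = 12.26 Ω
Branch 1: Z₁ = R = 16.00 Ω
Branch 2 (series LC): Z₂ = j(X_L − X_C) = j4.402 Ω
Parallel: Z = Z₁Z₂/(Z₁+Z₂), |Z| = 4.245 Ω, ∠Z = 74.62°
I = V/|Z| = 1.437 A
P = VI cos φ = 6.1 × 1.437 × cos(74.62°) = 2.326 W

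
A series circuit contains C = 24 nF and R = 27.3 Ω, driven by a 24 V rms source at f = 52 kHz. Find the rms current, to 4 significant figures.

ω = 2πf = 326700 rad/s
X_C = 1/(ωC) = 127.5 Ω
Z = 27.30 − j127.5 Ω
|Z| = √(27.30² + 127.5²) = 130.4 Ω
I = V/|Z| = 24/130.4 = 184.0 mA

184.0 mA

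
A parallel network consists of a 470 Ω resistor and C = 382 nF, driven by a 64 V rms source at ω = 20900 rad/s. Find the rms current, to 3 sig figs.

X_C = 1/(ωC) = 125 Ω
Parallel: admittances add. Y = 1/R + jωC
Y = (0.00213 + j0.00798) S
|Y| = 0.00826 S → |Z| = 1/|Y| = 121 Ω, ∠Z = −∠Y = -75.1°
I = V/|Z| = 64/121 = 529 mA

529 mA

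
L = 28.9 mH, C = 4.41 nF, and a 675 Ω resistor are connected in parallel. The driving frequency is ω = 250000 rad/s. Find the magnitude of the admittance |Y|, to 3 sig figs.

X_L = ωL = 7220 Ω
X_C = 1/(ωC) = 907 Ω
Parallel: admittances add. Y = 1/R + 1/(jωL) + jωC
Y = (0.00148 + j0.000964) S
|Y| = 0.00177 S → |Z| = 1/|Y| = 566 Ω, ∠Z = −∠Y = -33.1°

1.77 mS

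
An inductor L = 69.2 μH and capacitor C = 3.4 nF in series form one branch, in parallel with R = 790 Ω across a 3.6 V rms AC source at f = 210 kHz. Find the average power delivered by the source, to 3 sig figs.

16.4 mW

ω = 2πf = 1.319e+06 rad/s
X_L = ωL = 91.3 Ω
X_C = 1/(ωC) = 223 Ω
Branch 1: Z₁ = R = 790 Ω
Branch 2 (series LC): Z₂ = j(X_L − X_C) = −j132 Ω
Parallel: Z = Z₁Z₂/(Z₁+Z₂), |Z| = 130 Ω, ∠Z = -80.5°
I = V/|Z| = 27.7 mA
P = VI cos φ = 3.6 × 0.0277 × cos(-80.5°) = 16.4 mW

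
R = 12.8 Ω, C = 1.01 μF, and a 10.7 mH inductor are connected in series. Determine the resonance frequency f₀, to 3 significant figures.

1.53 kHz

ω₀ = 1/√(LC) = 1/√(0.0107 × 1.01e-06) = 9619 rad/s
f₀ = ω₀/(2π) = 1.53 kHz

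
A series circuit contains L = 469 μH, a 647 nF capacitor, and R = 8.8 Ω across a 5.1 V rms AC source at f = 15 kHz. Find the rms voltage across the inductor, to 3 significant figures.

7.73 V

ω = 2πf = 94250 rad/s
X_L = ωL = 44.2 Ω
X_C = 1/(ωC) = 16.4 Ω
Net reactance X = X_L − X_C = 27.8 Ω
Z = 8.80 + j27.8 Ω
|Z| = √(8.80² + 27.8²) = 29.2 Ω
I = V/|Z| = 175 mA
V_L = I·|Z_L| = 0.175 × 44.2 = 7.73 V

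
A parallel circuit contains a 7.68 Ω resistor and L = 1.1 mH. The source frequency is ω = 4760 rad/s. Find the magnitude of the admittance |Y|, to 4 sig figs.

X_L = ωL = 5.236 Ω
Parallel: admittances add. Y = 1/R + 1/(jωL)
Y = (0.1302 − j0.1910) S
|Y| = 0.2311 S → |Z| = 1/|Y| = 4.326 Ω, ∠Z = −∠Y = 55.71°

231.1 mS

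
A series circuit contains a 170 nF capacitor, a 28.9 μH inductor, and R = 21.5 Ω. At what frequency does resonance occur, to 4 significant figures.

71.80 kHz

ω₀ = 1/√(LC) = 1/√(2.89e-05 × 1.7e-07) = 451200 rad/s
f₀ = ω₀/(2π) = 71.80 kHz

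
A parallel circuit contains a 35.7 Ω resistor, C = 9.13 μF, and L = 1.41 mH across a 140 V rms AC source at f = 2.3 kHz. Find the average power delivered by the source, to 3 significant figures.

549 W

ω = 2πf = 14450 rad/s
X_L = ωL = 20.4 Ω
X_C = 1/(ωC) = 7.58 Ω
Parallel: admittances add. Y = 1/R + 1/(jωL) + jωC
Y = (0.0280 + j0.0829) S
|Y| = 0.0875 S → |Z| = 1/|Y| = 11.4 Ω, ∠Z = −∠Y = -71.3°
I = V/|Z| = 12.2 A
P = VI cos φ = 140 × 12.2 × cos(-71.3°) = 549 W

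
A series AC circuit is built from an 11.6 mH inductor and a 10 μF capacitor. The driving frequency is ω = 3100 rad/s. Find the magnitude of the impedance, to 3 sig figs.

X_L = ωL = 36.0 Ω
X_C = 1/(ωC) = 32.3 Ω
Net reactance X = X_L − X_C = 3.70 Ω
Z = j3.70 Ω
|Z| = √(0² + 3.70²) = 3.70 Ω

3.70 Ω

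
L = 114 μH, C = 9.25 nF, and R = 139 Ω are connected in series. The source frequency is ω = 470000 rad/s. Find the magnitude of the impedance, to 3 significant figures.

225 Ω

X_L = ωL = 53.6 Ω
X_C = 1/(ωC) = 230 Ω
Net reactance X = X_L − X_C = -176 Ω
Z = 139 − j176 Ω
|Z| = √(139² + 176²) = 225 Ω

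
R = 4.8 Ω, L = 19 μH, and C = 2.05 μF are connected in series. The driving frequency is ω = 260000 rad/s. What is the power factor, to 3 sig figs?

0.843

X_L = ωL = 4.94 Ω
X_C = 1/(ωC) = 1.88 Ω
Net reactance X = X_L − X_C = 3.06 Ω
Z = 4.80 + j3.06 Ω
|Z| = √(4.80² + 3.06²) = 5.69 Ω
∠Z = arctan(3.06/4.80) = 32.5°
cos φ = cos(32.5°) = 0.843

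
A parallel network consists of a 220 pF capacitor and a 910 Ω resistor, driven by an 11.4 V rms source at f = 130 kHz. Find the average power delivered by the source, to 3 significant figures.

ω = 2πf = 816800 rad/s
X_C = 1/(ωC) = 5560 Ω
Parallel: admittances add. Y = 1/R + jωC
Y = (0.00110 + j0.000180) S
|Y| = 0.00111 S → |Z| = 1/|Y| = 898 Ω, ∠Z = −∠Y = -9.29°
I = V/|Z| = 12.7 mA
P = VI cos φ = 11.4 × 0.0127 × cos(-9.29°) = 143 mW

143 mW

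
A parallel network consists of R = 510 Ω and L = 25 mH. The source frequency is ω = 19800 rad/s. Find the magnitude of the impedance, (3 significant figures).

355 Ω

X_L = ωL = 495 Ω
Parallel: admittances add. Y = 1/R + 1/(jωL)
Y = (0.00196 − j0.00202) S
|Y| = 0.00282 S → |Z| = 1/|Y| = 355 Ω, ∠Z = −∠Y = 45.9°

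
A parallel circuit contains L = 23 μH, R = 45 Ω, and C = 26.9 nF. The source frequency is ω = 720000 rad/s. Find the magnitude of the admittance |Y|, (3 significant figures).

X_L = ωL = 16.6 Ω
X_C = 1/(ωC) = 51.6 Ω
Parallel: admittances add. Y = 1/R + 1/(jωL) + jωC
Y = (0.0222 − j0.0410) S
|Y| = 0.0467 S → |Z| = 1/|Y| = 21.4 Ω, ∠Z = −∠Y = 61.6°

46.7 mS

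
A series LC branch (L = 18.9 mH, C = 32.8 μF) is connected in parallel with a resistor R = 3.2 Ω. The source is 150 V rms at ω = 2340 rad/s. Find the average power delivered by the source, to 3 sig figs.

7.03 kW

X_L = ωL = 44.2 Ω
X_C = 1/(ωC) = 13.0 Ω
Branch 1: Z₁ = R = 3.20 Ω
Branch 2 (series LC): Z₂ = j(X_L − X_C) = j31.2 Ω
Parallel: Z = Z₁Z₂/(Z₁+Z₂), |Z| = 3.18 Ω, ∠Z = 5.86°
I = V/|Z| = 47.1 A
P = VI cos φ = 150 × 47.1 × cos(5.86°) = 7.03 kW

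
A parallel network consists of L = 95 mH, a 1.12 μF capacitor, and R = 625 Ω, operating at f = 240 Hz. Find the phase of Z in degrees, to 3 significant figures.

73.2°

ω = 2πf = 1508 rad/s
X_L = ωL = 143 Ω
X_C = 1/(ωC) = 592 Ω
Parallel: admittances add. Y = 1/R + 1/(jωL) + jωC
Y = (0.00160 − j0.00529) S
|Y| = 0.00553 S → |Z| = 1/|Y| = 181 Ω, ∠Z = −∠Y = 73.2°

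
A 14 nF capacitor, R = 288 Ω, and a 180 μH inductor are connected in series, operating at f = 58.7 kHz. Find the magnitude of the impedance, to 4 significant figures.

ω = 2πf = 368800 rad/s
X_L = ωL = 66.39 Ω
X_C = 1/(ωC) = 193.7 Ω
Net reactance X = X_L − X_C = -127.3 Ω
Z = 288.0 − j127.3 Ω
|Z| = √(288.0² + 127.3²) = 314.9 Ω

314.9 Ω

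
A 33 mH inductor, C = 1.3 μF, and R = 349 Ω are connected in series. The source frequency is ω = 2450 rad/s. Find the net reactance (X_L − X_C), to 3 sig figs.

X_L = ωL = 80.9 Ω
X_C = 1/(ωC) = 314 Ω
X = 80.9 − 314 = -233 Ω

-233 Ω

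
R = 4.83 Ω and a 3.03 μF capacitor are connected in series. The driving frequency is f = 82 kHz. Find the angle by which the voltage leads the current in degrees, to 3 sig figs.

-7.55°

ω = 2πf = 515200 rad/s
X_C = 1/(ωC) = 0.641 Ω
Z = 4.83 − j0.641 Ω
|Z| = √(4.83² + 0.641²) = 4.87 Ω
∠Z = arctan(-0.641/4.83) = -7.55°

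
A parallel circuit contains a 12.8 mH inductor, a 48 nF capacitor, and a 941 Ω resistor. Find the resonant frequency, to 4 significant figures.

6.421 kHz

ω₀ = 1/√(LC) = 1/√(0.0128 × 4.8e-08) = 40340 rad/s
f₀ = ω₀/(2π) = 6.421 kHz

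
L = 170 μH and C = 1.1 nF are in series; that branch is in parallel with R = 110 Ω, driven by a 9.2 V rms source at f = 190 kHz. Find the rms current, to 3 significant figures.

85.2 mA

ω = 2πf = 1.194e+06 rad/s
X_L = ωL = 203 Ω
X_C = 1/(ωC) = 762 Ω
Branch 1: Z₁ = R = 110 Ω
Branch 2 (series LC): Z₂ = j(X_L − X_C) = −j559 Ω
Parallel: Z = Z₁Z₂/(Z₁+Z₂), |Z| = 108 Ω, ∠Z = -11.1°
I = V/|Z| = 9.2/108 = 85.2 mA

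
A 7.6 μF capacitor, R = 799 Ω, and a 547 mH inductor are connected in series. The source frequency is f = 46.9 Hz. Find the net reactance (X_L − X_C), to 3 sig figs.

-285 Ω

ω = 2πf = 294.7 rad/s
X_L = ωL = 161 Ω
X_C = 1/(ωC) = 447 Ω
X = 161 − 447 = -285 Ω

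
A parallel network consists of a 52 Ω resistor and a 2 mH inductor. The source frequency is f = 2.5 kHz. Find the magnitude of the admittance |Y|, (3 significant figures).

ω = 2πf = 15710 rad/s
X_L = ωL = 31.4 Ω
Parallel: admittances add. Y = 1/R + 1/(jωL)
Y = (0.0192 − j0.0318) S
|Y| = 0.0372 S → |Z| = 1/|Y| = 26.9 Ω, ∠Z = −∠Y = 58.9°

37.2 mS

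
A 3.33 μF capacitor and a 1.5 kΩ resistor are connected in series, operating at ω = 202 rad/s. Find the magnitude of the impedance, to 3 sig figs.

2110 Ω

X_C = 1/(ωC) = 1490 Ω
Z = 1500 − j1490 Ω
|Z| = √(1500² + 1490²) = 2110 Ω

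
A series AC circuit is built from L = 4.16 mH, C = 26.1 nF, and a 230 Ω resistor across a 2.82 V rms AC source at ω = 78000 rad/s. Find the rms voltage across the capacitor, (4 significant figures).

X_L = ωL = 324.5 Ω
X_C = 1/(ωC) = 491.2 Ω
Net reactance X = X_L − X_C = -166.7 Ω
Z = 230.0 − j166.7 Ω
|Z| = √(230.0² + 166.7²) = 284.1 Ω
I = V/|Z| = 9.927 mA
V_C = I·|Z_C| = 0.009927 × 491.2 = 4.876 V

4.876 V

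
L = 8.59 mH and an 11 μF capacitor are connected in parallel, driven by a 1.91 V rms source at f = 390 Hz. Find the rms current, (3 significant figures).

ω = 2πf = 2450 rad/s
X_L = ωL = 21.0 Ω
X_C = 1/(ωC) = 37.1 Ω
Parallel: admittances add. Y = 1/(jωL) + jωC
Y = (0 − j0.0206) S
|Y| = 0.0206 S → |Z| = 1/|Y| = 48.7 Ω, ∠Z = −∠Y = 90.0°
I = V/|Z| = 1.91/48.7 = 39.3 mA

39.3 mA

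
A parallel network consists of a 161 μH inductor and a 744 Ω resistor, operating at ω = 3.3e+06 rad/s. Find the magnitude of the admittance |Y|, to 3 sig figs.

2.31 mS

X_L = ωL = 531 Ω
Parallel: admittances add. Y = 1/R + 1/(jωL)
Y = (0.00134 − j0.00188) S
|Y| = 0.00231 S → |Z| = 1/|Y| = 432 Ω, ∠Z = −∠Y = 54.5°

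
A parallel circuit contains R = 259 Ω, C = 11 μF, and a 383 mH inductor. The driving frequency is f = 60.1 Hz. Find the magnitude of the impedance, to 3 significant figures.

ω = 2πf = 377.6 rad/s
X_L = ωL = 145 Ω
X_C = 1/(ωC) = 241 Ω
Parallel: admittances add. Y = 1/R + 1/(jωL) + jωC
Y = (0.00386 − j0.00276) S
|Y| = 0.00475 S → |Z| = 1/|Y| = 211 Ω, ∠Z = −∠Y = 35.6°

211 Ω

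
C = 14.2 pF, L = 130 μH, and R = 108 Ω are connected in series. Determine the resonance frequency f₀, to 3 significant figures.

ω₀ = 1/√(LC) = 1/√(0.00013 × 1.42e-11) = 2.327e+07 rad/s
f₀ = ω₀/(2π) = 3.70 MHz

3.70 MHz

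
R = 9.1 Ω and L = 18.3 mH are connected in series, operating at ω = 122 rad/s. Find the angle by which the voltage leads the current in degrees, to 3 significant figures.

X_L = ωL = 2.23 Ω
Z = 9.10 + j2.23 Ω
|Z| = √(9.10² + 2.23²) = 9.37 Ω
∠Z = arctan(2.23/9.10) = 13.8°

13.8°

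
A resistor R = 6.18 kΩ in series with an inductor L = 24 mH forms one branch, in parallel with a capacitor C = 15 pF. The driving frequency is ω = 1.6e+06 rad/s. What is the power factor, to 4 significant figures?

0.9471

X_L = ωL = 38400 Ω
X_C = 1/(ωC) = 41670 Ω
Branch 1 (R+jX_L): Z₁ = 6180 + j38400 Ω, |Z₁| = 38890 Ω
Branch 2 (−jX_C): Z₂ = −j41670 Ω
Parallel: Z = Z₁Z₂/(Z₁+Z₂), |Z| = 231800 Ω, ∠Z = 18.72°
cos φ = cos(18.72°) = 0.9471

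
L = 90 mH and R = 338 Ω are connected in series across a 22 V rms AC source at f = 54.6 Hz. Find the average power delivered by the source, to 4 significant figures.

1.420 W

ω = 2πf = 343.1 rad/s
X_L = ωL = 30.88 Ω
Z = 338.0 + j30.88 Ω
|Z| = √(338.0² + 30.88²) = 339.4 Ω
∠Z = arctan(30.88/338.0) = 5.219°
I = V/|Z| = 64.82 mA
P = VI cos φ = 22 × 0.06482 × cos(5.219°) = 1.420 W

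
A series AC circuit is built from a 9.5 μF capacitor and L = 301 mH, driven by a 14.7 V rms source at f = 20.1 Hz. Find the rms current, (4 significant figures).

18.48 mA

ω = 2πf = 126.3 rad/s
X_L = ωL = 38.01 Ω
X_C = 1/(ωC) = 833.5 Ω
Net reactance X = X_L − X_C = -795.5 Ω
Z = − j795.5 Ω
|Z| = √(0² + 795.5²) = 795.5 Ω
I = V/|Z| = 14.7/795.5 = 18.48 mA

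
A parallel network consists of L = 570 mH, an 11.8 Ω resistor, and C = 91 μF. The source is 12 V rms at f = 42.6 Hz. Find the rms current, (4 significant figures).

ω = 2πf = 267.7 rad/s
X_L = ωL = 152.6 Ω
X_C = 1/(ωC) = 41.06 Ω
Parallel: admittances add. Y = 1/R + 1/(jωL) + jωC
Y = (0.08475 + j0.01780) S
|Y| = 0.08660 S → |Z| = 1/|Y| = 11.55 Ω, ∠Z = −∠Y = -11.86°
I = V/|Z| = 12/11.55 = 1.039 A

1.039 A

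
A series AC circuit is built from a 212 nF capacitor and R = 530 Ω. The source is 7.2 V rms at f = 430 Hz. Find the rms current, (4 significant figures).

3.946 mA

ω = 2πf = 2702 rad/s
X_C = 1/(ωC) = 1746 Ω
Z = 530.0 − j1746 Ω
|Z| = √(530.0² + 1746²) = 1825 Ω
I = V/|Z| = 7.2/1825 = 3.946 mA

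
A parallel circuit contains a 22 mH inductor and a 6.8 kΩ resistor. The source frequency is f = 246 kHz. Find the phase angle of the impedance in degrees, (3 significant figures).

ω = 2πf = 1.546e+06 rad/s
X_L = ωL = 34000 Ω
Parallel: admittances add. Y = 1/R + 1/(jωL)
Y = (0.000147 − j2.94e-05) S
|Y| = 0.000150 S → |Z| = 1/|Y| = 6670 Ω, ∠Z = −∠Y = 11.3°

11.3°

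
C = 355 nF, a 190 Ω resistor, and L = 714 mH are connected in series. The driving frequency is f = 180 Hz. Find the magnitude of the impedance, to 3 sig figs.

1690 Ω

ω = 2πf = 1131 rad/s
X_L = ωL = 808 Ω
X_C = 1/(ωC) = 2490 Ω
Net reactance X = X_L − X_C = -1680 Ω
Z = 190 − j1680 Ω
|Z| = √(190² + 1680²) = 1690 Ω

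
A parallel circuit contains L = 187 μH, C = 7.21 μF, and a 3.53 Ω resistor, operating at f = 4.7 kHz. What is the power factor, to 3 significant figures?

0.994

ω = 2πf = 29530 rad/s
X_L = ωL = 5.52 Ω
X_C = 1/(ωC) = 4.70 Ω
Parallel: admittances add. Y = 1/R + 1/(jωL) + jωC
Y = (0.283 + j0.0318) S
|Y| = 0.285 S → |Z| = 1/|Y| = 3.51 Ω, ∠Z = −∠Y = -6.41°
cos φ = cos(-6.41°) = 0.994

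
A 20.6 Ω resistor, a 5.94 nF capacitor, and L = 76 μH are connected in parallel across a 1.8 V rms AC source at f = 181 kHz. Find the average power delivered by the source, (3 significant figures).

ω = 2πf = 1.137e+06 rad/s
X_L = ωL = 86.4 Ω
X_C = 1/(ωC) = 148 Ω
Parallel: admittances add. Y = 1/R + 1/(jωL) + jωC
Y = (0.0485 − j0.00481) S
|Y| = 0.0488 S → |Z| = 1/|Y| = 20.5 Ω, ∠Z = −∠Y = 5.66°
I = V/|Z| = 87.8 mA
P = VI cos φ = 1.8 × 0.0878 × cos(5.66°) = 157 mW

157 mW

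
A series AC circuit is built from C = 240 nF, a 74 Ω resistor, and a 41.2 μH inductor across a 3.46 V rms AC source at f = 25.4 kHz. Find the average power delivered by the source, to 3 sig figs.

ω = 2πf = 159600 rad/s
X_L = ωL = 6.58 Ω
X_C = 1/(ωC) = 26.1 Ω
Net reactance X = X_L − X_C = -19.5 Ω
Z = 74.0 − j19.5 Ω
|Z| = √(74.0² + 19.5²) = 76.5 Ω
∠Z = arctan(-19.5/74.0) = -14.8°
I = V/|Z| = 45.2 mA
P = VI cos φ = 3.46 × 0.0452 × cos(-14.8°) = 151 mW

151 mW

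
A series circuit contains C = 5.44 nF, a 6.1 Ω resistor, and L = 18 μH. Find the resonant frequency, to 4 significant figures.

508.6 kHz

ω₀ = 1/√(LC) = 1/√(1.8e-05 × 5.44e-09) = 3.196e+06 rad/s
f₀ = ω₀/(2π) = 508.6 kHz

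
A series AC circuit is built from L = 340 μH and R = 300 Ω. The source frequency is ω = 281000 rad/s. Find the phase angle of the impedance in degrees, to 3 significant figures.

17.7°

X_L = ωL = 95.5 Ω
Z = 300 + j95.5 Ω
|Z| = √(300² + 95.5²) = 315 Ω
∠Z = arctan(95.5/300) = 17.7°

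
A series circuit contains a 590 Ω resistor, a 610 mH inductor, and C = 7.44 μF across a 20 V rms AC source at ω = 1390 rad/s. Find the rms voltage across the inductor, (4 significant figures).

X_L = ωL = 847.9 Ω
X_C = 1/(ωC) = 96.70 Ω
Net reactance X = X_L − X_C = 751.2 Ω
Z = 590.0 + j751.2 Ω
|Z| = √(590.0² + 751.2²) = 955.2 Ω
I = V/|Z| = 20.94 mA
V_L = I·|Z_L| = 0.02094 × 847.9 = 17.75 V

17.75 V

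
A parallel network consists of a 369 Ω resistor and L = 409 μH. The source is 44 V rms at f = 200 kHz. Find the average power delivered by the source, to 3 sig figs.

5.25 W

ω = 2πf = 1.257e+06 rad/s
X_L = ωL = 514 Ω
Parallel: admittances add. Y = 1/R + 1/(jωL)
Y = (0.00271 − j0.00195) S
|Y| = 0.00334 S → |Z| = 1/|Y| = 300 Ω, ∠Z = −∠Y = 35.7°
I = V/|Z| = 147 mA
P = VI cos φ = 44 × 0.147 × cos(35.7°) = 5.25 W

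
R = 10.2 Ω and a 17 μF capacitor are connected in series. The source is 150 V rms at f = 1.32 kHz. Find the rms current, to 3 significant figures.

12.1 A

ω = 2πf = 8294 rad/s
X_C = 1/(ωC) = 7.09 Ω
Z = 10.2 − j7.09 Ω
|Z| = √(10.2² + 7.09²) = 12.4 Ω
I = V/|Z| = 150/12.4 = 12.1 A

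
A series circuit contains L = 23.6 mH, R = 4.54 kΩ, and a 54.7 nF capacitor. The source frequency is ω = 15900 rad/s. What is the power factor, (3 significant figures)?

X_L = ωL = 375 Ω
X_C = 1/(ωC) = 1150 Ω
Net reactance X = X_L − X_C = -775 Ω
Z = 4540 − j775 Ω
|Z| = √(4540² + 775²) = 4610 Ω
∠Z = arctan(-775/4540) = -9.68°
cos φ = cos(-9.68°) = 0.986

0.986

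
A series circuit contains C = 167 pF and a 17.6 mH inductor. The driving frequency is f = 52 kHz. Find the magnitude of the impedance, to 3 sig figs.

ω = 2πf = 326700 rad/s
X_L = ωL = 5750 Ω
X_C = 1/(ωC) = 18300 Ω
Net reactance X = X_L − X_C = -12600 Ω
Z = − j12600 Ω
|Z| = √(0² + 12600²) = 12600 Ω

12600 Ω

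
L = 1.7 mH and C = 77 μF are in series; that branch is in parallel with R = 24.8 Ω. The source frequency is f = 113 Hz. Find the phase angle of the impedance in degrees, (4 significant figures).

ω = 2πf = 710.0 rad/s
X_L = ωL = 1.207 Ω
X_C = 1/(ωC) = 18.29 Ω
Branch 1: Z₁ = R = 24.80 Ω
Branch 2 (series LC): Z₂ = j(X_L − X_C) = −j17.08 Ω
Parallel: Z = Z₁Z₂/(Z₁+Z₂), |Z| = 14.07 Ω, ∠Z = -55.44°

-55.44°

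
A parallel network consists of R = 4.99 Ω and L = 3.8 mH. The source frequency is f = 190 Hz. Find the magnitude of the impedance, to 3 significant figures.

ω = 2πf = 1194 rad/s
X_L = ωL = 4.54 Ω
Parallel: admittances add. Y = 1/R + 1/(jωL)
Y = (0.200 − j0.220) S
|Y| = 0.298 S → |Z| = 1/|Y| = 3.36 Ω, ∠Z = −∠Y = 47.7°

3.36 Ω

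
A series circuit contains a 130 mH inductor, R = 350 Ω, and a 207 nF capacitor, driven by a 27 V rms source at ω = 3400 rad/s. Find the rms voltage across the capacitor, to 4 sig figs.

X_L = ωL = 442.0 Ω
X_C = 1/(ωC) = 1421 Ω
Net reactance X = X_L − X_C = -978.9 Ω
Z = 350.0 − j978.9 Ω
|Z| = √(350.0² + 978.9²) = 1040 Ω
I = V/|Z| = 25.97 mA
V_C = I·|Z_C| = 0.02597 × 1421 = 36.90 V

36.90 V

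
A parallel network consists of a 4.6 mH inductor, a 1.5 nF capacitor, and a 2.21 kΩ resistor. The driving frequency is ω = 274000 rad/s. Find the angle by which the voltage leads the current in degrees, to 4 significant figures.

40.20°

X_L = ωL = 1260 Ω
X_C = 1/(ωC) = 2433 Ω
Parallel: admittances add. Y = 1/R + 1/(jωL) + jωC
Y = (0.0004525 − j0.0003824) S
|Y| = 0.0005924 S → |Z| = 1/|Y| = 1688 Ω, ∠Z = −∠Y = 40.20°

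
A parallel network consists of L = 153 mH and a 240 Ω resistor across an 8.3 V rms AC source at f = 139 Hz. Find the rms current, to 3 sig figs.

71.1 mA

ω = 2πf = 873.4 rad/s
X_L = ωL = 134 Ω
Parallel: admittances add. Y = 1/R + 1/(jωL)
Y = (0.00417 − j0.00748) S
|Y| = 0.00857 S → |Z| = 1/|Y| = 117 Ω, ∠Z = −∠Y = 60.9°
I = V/|Z| = 8.3/117 = 71.1 mA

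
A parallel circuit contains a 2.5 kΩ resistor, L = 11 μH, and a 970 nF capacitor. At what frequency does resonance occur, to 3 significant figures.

48.7 kHz

ω₀ = 1/√(LC) = 1/√(1.1e-05 × 9.7e-07) = 306100 rad/s
f₀ = ω₀/(2π) = 48.7 kHz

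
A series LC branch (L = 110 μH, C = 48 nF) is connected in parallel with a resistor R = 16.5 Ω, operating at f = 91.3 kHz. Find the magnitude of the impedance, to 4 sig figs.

ω = 2πf = 573700 rad/s
X_L = ωL = 63.10 Ω
X_C = 1/(ωC) = 36.32 Ω
Branch 1: Z₁ = R = 16.50 Ω
Branch 2 (series LC): Z₂ = j(X_L − X_C) = j26.79 Ω
Parallel: Z = Z₁Z₂/(Z₁+Z₂), |Z| = 14.05 Ω, ∠Z = 31.63°

14.05 Ω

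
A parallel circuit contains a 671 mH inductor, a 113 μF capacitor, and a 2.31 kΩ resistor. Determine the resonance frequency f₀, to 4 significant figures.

18.28 Hz

ω₀ = 1/√(LC) = 1/√(0.671 × 0.000113) = 114.8 rad/s
f₀ = ω₀/(2π) = 18.28 Hz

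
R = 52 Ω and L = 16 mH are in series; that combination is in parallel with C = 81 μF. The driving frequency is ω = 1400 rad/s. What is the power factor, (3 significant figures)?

X_L = ωL = 22.4 Ω
X_C = 1/(ωC) = 8.82 Ω
Branch 1 (R+jX_L): Z₁ = 52.0 + j22.4 Ω, |Z₁| = 56.6 Ω
Branch 2 (−jX_C): Z₂ = −j8.82 Ω
Parallel: Z = Z₁Z₂/(Z₁+Z₂), |Z| = 9.29 Ω, ∠Z = -81.3°
cos φ = cos(-81.3°) = 0.151

0.151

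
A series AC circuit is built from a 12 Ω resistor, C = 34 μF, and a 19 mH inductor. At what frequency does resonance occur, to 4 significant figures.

ω₀ = 1/√(LC) = 1/√(0.019 × 3.4e-05) = 1244 rad/s
f₀ = ω₀/(2π) = 198.0 Hz

198.0 Hz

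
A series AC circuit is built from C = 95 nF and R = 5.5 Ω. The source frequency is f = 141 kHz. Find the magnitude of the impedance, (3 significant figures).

13.1 Ω

ω = 2πf = 885900 rad/s
X_C = 1/(ωC) = 11.9 Ω
Z = 5.50 − j11.9 Ω
|Z| = √(5.50² + 11.9²) = 13.1 Ω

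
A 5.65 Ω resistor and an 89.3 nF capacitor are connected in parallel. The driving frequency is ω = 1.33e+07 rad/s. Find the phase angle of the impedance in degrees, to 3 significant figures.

-81.5°

X_C = 1/(ωC) = 0.842 Ω
Parallel: admittances add. Y = 1/R + jωC
Y = (0.177 + j1.19) S
|Y| = 1.20 S → |Z| = 1/|Y| = 0.833 Ω, ∠Z = −∠Y = -81.5°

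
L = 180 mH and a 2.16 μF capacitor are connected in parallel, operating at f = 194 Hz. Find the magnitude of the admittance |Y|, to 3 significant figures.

ω = 2πf = 1219 rad/s
X_L = ωL = 219 Ω
X_C = 1/(ωC) = 380 Ω
Parallel: admittances add. Y = 1/(jωL) + jωC
Y = (0 − j0.00192) S
|Y| = 0.00192 S → |Z| = 1/|Y| = 520 Ω, ∠Z = −∠Y = 90.0°

1.92 mS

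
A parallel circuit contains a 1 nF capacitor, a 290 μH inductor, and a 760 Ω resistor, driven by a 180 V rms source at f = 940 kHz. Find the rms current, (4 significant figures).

986.9 mA

ω = 2πf = 5.906e+06 rad/s
X_L = ωL = 1713 Ω
X_C = 1/(ωC) = 169.3 Ω
Parallel: admittances add. Y = 1/R + 1/(jωL) + jωC
Y = (0.001316 + j0.005322) S
|Y| = 0.005483 S → |Z| = 1/|Y| = 182.4 Ω, ∠Z = −∠Y = -76.11°
I = V/|Z| = 180/182.4 = 986.9 mA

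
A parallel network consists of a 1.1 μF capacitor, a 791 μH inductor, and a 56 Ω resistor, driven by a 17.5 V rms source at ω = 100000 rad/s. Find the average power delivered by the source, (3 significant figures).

5.47 W

X_L = ωL = 79.1 Ω
X_C = 1/(ωC) = 9.09 Ω
Parallel: admittances add. Y = 1/R + 1/(jωL) + jωC
Y = (0.0179 + j0.0974) S
|Y| = 0.0990 S → |Z| = 1/|Y| = 10.1 Ω, ∠Z = −∠Y = -79.6°
I = V/|Z| = 1.73 A
P = VI cos φ = 17.5 × 1.73 × cos(-79.6°) = 5.47 W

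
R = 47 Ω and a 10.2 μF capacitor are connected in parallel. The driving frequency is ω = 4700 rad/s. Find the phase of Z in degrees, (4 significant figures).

-66.07°

X_C = 1/(ωC) = 20.86 Ω
Parallel: admittances add. Y = 1/R + jωC
Y = (0.02128 + j0.04794) S
|Y| = 0.05245 S → |Z| = 1/|Y| = 19.07 Ω, ∠Z = −∠Y = -66.07°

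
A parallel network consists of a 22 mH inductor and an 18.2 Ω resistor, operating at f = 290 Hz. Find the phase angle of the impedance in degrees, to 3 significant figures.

ω = 2πf = 1822 rad/s
X_L = ωL = 40.1 Ω
Parallel: admittances add. Y = 1/R + 1/(jωL)
Y = (0.0549 − j0.0249) S
|Y| = 0.0603 S → |Z| = 1/|Y| = 16.6 Ω, ∠Z = −∠Y = 24.4°

24.4°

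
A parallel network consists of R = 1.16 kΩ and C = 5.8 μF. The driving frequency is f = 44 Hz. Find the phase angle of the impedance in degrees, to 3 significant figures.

-61.7°

ω = 2πf = 276.5 rad/s
X_C = 1/(ωC) = 624 Ω
Parallel: admittances add. Y = 1/R + jωC
Y = (0.000862 + j0.00160) S
|Y| = 0.00182 S → |Z| = 1/|Y| = 549 Ω, ∠Z = −∠Y = -61.7°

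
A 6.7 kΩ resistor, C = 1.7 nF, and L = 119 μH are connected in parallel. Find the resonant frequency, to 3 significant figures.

354 kHz

ω₀ = 1/√(LC) = 1/√(0.000119 × 1.7e-09) = 2.223e+06 rad/s
f₀ = ω₀/(2π) = 354 kHz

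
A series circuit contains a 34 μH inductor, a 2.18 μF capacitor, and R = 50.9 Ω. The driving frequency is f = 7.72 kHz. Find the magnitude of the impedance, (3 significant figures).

ω = 2πf = 48510 rad/s
X_L = ωL = 1.65 Ω
X_C = 1/(ωC) = 9.46 Ω
Net reactance X = X_L − X_C = -7.81 Ω
Z = 50.9 − j7.81 Ω
|Z| = √(50.9² + 7.81²) = 51.5 Ω

51.5 Ω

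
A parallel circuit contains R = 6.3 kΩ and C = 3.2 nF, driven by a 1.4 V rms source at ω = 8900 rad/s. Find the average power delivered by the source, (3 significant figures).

X_C = 1/(ωC) = 35100 Ω
Parallel: admittances add. Y = 1/R + jωC
Y = (0.000159 + j2.85e-05) S
|Y| = 0.000161 S → |Z| = 1/|Y| = 6200 Ω, ∠Z = −∠Y = -10.2°
I = V/|Z| = 226 μA
P = VI cos φ = 1.4 × 0.000226 × cos(-10.2°) = 311 μW

311 μW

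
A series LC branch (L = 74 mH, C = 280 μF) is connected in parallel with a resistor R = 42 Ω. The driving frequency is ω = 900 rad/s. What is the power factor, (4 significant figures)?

0.8305

X_L = ωL = 66.60 Ω
X_C = 1/(ωC) = 3.968 Ω
Branch 1: Z₁ = R = 42.00 Ω
Branch 2 (series LC): Z₂ = j(X_L − X_C) = j62.63 Ω
Parallel: Z = Z₁Z₂/(Z₁+Z₂), |Z| = 34.88 Ω, ∠Z = 33.85°
cos φ = cos(33.85°) = 0.8305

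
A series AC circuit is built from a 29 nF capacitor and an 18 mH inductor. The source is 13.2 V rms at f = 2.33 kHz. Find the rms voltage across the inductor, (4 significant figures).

1.663 V

ω = 2πf = 14640 rad/s
X_L = ωL = 263.5 Ω
X_C = 1/(ωC) = 2355 Ω
Net reactance X = X_L − X_C = -2092 Ω
Z = − j2092 Ω
|Z| = √(0² + 2092²) = 2092 Ω
I = V/|Z| = 6.310 mA
V_L = I·|Z_L| = 0.006310 × 263.5 = 1.663 V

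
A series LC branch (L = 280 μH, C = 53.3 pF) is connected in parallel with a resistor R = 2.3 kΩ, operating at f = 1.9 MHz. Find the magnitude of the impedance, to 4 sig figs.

1403 Ω

ω = 2πf = 1.194e+07 rad/s
X_L = ωL = 3343 Ω
X_C = 1/(ωC) = 1572 Ω
Branch 1: Z₁ = R = 2300 Ω
Branch 2 (series LC): Z₂ = j(X_L − X_C) = j1771 Ω
Parallel: Z = Z₁Z₂/(Z₁+Z₂), |Z| = 1403 Ω, ∠Z = 52.40°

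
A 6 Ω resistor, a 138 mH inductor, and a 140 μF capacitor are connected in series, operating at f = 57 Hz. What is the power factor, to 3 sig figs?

0.199

ω = 2πf = 358.1 rad/s
X_L = ωL = 49.4 Ω
X_C = 1/(ωC) = 19.9 Ω
Net reactance X = X_L − X_C = 29.5 Ω
Z = 6.00 + j29.5 Ω
|Z| = √(6.00² + 29.5²) = 30.1 Ω
∠Z = arctan(29.5/6.00) = 78.5°
cos φ = cos(78.5°) = 0.199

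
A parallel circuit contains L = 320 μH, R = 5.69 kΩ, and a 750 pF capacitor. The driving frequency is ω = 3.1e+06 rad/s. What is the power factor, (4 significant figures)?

0.1323

X_L = ωL = 992.0 Ω
X_C = 1/(ωC) = 430.1 Ω
Parallel: admittances add. Y = 1/R + 1/(jωL) + jωC
Y = (0.0001757 + j0.001317) S
|Y| = 0.001329 S → |Z| = 1/|Y| = 752.7 Ω, ∠Z = −∠Y = -82.40°
cos φ = cos(-82.40°) = 0.1323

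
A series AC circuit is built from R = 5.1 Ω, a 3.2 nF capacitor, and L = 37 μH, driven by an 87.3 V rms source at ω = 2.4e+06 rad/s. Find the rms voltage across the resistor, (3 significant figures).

10.7 V

X_L = ωL = 88.8 Ω
X_C = 1/(ωC) = 130 Ω
Net reactance X = X_L − X_C = -41.4 Ω
Z = 5.10 − j41.4 Ω
|Z| = √(5.10² + 41.4²) = 41.7 Ω
I = V/|Z| = 2.09 A
V_R = I·|Z_R| = 2.09 × 5.10 = 10.7 V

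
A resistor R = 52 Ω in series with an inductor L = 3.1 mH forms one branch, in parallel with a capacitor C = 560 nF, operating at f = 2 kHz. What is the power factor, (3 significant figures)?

0.985

ω = 2πf = 12570 rad/s
X_L = ωL = 39.0 Ω
X_C = 1/(ωC) = 142 Ω
Branch 1 (R+jX_L): Z₁ = 52.0 + j39.0 Ω, |Z₁| = 65.0 Ω
Branch 2 (−jX_C): Z₂ = −j142 Ω
Parallel: Z = Z₁Z₂/(Z₁+Z₂), |Z| = 79.9 Ω, ∠Z = 10.1°
cos φ = cos(10.1°) = 0.985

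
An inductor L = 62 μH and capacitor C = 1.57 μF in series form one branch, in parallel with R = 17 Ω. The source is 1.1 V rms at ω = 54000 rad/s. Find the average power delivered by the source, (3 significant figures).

71.2 mW

X_L = ωL = 3.35 Ω
X_C = 1/(ωC) = 11.8 Ω
Branch 1: Z₁ = R = 17.0 Ω
Branch 2 (series LC): Z₂ = j(X_L − X_C) = −j8.45 Ω
Parallel: Z = Z₁Z₂/(Z₁+Z₂), |Z| = 7.56 Ω, ∠Z = -63.6°
I = V/|Z| = 145 mA
P = VI cos φ = 1.1 × 0.145 × cos(-63.6°) = 71.2 mW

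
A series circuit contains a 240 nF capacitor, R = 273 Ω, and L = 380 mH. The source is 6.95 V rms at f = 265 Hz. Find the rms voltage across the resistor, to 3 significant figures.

ω = 2πf = 1665 rad/s
X_L = ωL = 633 Ω
X_C = 1/(ωC) = 2500 Ω
Net reactance X = X_L − X_C = -1870 Ω
Z = 273 − j1870 Ω
|Z| = √(273² + 1870²) = 1890 Ω
I = V/|Z| = 3.68 mA
V_R = I·|Z_R| = 0.00368 × 273 = 1.00 V

1.00 V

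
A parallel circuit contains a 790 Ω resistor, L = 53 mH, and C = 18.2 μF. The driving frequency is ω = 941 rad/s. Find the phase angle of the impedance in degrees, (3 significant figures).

66.6°

X_L = ωL = 49.9 Ω
X_C = 1/(ωC) = 58.4 Ω
Parallel: admittances add. Y = 1/R + 1/(jωL) + jωC
Y = (0.00127 − j0.00292) S
|Y| = 0.00319 S → |Z| = 1/|Y| = 314 Ω, ∠Z = −∠Y = 66.6°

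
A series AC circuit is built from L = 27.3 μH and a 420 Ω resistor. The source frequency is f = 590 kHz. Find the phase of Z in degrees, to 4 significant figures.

ω = 2πf = 3.707e+06 rad/s
X_L = ωL = 101.2 Ω
Z = 420.0 + j101.2 Ω
|Z| = √(420.0² + 101.2²) = 432.0 Ω
∠Z = arctan(101.2/420.0) = 13.55°

13.55°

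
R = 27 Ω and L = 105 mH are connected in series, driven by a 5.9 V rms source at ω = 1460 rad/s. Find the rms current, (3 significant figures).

X_L = ωL = 153 Ω
Z = 27.0 + j153 Ω
|Z| = √(27.0² + 153²) = 156 Ω
I = V/|Z| = 5.9/156 = 37.9 mA

37.9 mA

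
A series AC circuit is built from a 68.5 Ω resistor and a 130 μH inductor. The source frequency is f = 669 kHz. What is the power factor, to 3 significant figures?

0.124

ω = 2πf = 4.203e+06 rad/s
X_L = ωL = 546 Ω
Z = 68.5 + j546 Ω
|Z| = √(68.5² + 546²) = 551 Ω
∠Z = arctan(546/68.5) = 82.9°
cos φ = cos(82.9°) = 0.124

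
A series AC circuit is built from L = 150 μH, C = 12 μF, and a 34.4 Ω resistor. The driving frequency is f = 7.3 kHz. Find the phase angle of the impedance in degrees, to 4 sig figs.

8.373°

ω = 2πf = 45870 rad/s
X_L = ωL = 6.880 Ω
X_C = 1/(ωC) = 1.817 Ω
Net reactance X = X_L − X_C = 5.063 Ω
Z = 34.40 + j5.063 Ω
|Z| = √(34.40² + 5.063²) = 34.77 Ω
∠Z = arctan(5.063/34.40) = 8.373°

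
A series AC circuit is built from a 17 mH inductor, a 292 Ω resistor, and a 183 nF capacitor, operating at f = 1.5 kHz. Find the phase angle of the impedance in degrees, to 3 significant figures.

-55.2°

ω = 2πf = 9425 rad/s
X_L = ωL = 160 Ω
X_C = 1/(ωC) = 580 Ω
Net reactance X = X_L − X_C = -420 Ω
Z = 292 − j420 Ω
|Z| = √(292² + 420²) = 511 Ω
∠Z = arctan(-420/292) = -55.2°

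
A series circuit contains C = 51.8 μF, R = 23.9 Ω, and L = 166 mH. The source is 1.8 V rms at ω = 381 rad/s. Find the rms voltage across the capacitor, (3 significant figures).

X_L = ωL = 63.2 Ω
X_C = 1/(ωC) = 50.7 Ω
Net reactance X = X_L − X_C = 12.6 Ω
Z = 23.9 + j12.6 Ω
|Z| = √(23.9² + 12.6²) = 27.0 Ω
I = V/|Z| = 66.6 mA
V_C = I·|Z_C| = 0.0666 × 50.7 = 3.38 V

3.38 V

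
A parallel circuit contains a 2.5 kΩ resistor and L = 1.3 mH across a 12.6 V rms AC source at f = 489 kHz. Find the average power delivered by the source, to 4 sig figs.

ω = 2πf = 3.072e+06 rad/s
X_L = ωL = 3994 Ω
Parallel: admittances add. Y = 1/R + 1/(jωL)
Y = (0.0004000 − j0.0002504) S
|Y| = 0.0004719 S → |Z| = 1/|Y| = 2119 Ω, ∠Z = −∠Y = 32.04°
I = V/|Z| = 5.946 mA
P = VI cos φ = 12.6 × 0.005946 × cos(32.04°) = 63.50 mW

63.50 mW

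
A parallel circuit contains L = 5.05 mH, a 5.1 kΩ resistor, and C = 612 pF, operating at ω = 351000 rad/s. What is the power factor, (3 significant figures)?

0.489

X_L = ωL = 1770 Ω
X_C = 1/(ωC) = 4660 Ω
Parallel: admittances add. Y = 1/R + 1/(jωL) + jωC
Y = (0.000196 − j0.000349) S
|Y| = 0.000401 S → |Z| = 1/|Y| = 2500 Ω, ∠Z = −∠Y = 60.7°
cos φ = cos(60.7°) = 0.489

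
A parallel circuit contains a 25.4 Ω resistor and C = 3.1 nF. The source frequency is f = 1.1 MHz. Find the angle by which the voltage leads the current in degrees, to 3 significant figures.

-28.6°

ω = 2πf = 6.912e+06 rad/s
X_C = 1/(ωC) = 46.7 Ω
Parallel: admittances add. Y = 1/R + jωC
Y = (0.0394 + j0.0214) S
|Y| = 0.0448 S → |Z| = 1/|Y| = 22.3 Ω, ∠Z = −∠Y = -28.6°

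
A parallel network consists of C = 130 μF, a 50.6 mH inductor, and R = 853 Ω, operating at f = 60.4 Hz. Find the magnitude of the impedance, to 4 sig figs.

335.6 Ω

ω = 2πf = 379.5 rad/s
X_L = ωL = 19.20 Ω
X_C = 1/(ωC) = 20.27 Ω
Parallel: admittances add. Y = 1/R + 1/(jωL) + jωC
Y = (0.001172 − j0.002740) S
|Y| = 0.002980 S → |Z| = 1/|Y| = 335.6 Ω, ∠Z = −∠Y = 66.83°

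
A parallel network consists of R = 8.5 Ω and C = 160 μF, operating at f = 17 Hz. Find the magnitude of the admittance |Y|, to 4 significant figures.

118.9 mS

ω = 2πf = 106.8 rad/s
X_C = 1/(ωC) = 58.51 Ω
Parallel: admittances add. Y = 1/R + jωC
Y = (0.1176 + j0.01709) S
|Y| = 0.1189 S → |Z| = 1/|Y| = 8.412 Ω, ∠Z = −∠Y = -8.265°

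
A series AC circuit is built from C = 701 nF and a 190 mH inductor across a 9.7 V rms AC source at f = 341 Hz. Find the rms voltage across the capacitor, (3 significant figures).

ω = 2πf = 2143 rad/s
X_L = ωL = 407 Ω
X_C = 1/(ωC) = 666 Ω
Net reactance X = X_L − X_C = -259 Ω
Z = − j259 Ω
|Z| = √(0² + 259²) = 259 Ω
I = V/|Z| = 37.5 mA
V_C = I·|Z_C| = 0.0375 × 666 = 25.0 V

25.0 V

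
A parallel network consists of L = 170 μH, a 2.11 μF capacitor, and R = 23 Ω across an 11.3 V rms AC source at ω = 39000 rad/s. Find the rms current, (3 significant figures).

917 mA

X_L = ωL = 6.63 Ω
X_C = 1/(ωC) = 12.2 Ω
Parallel: admittances add. Y = 1/R + 1/(jωL) + jωC
Y = (0.0435 − j0.0685) S
|Y| = 0.0812 S → |Z| = 1/|Y| = 12.3 Ω, ∠Z = −∠Y = 57.6°
I = V/|Z| = 11.3/12.3 = 917 mA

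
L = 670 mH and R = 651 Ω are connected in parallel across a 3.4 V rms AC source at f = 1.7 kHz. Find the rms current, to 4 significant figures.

5.244 mA

ω = 2πf = 10680 rad/s
X_L = ωL = 7157 Ω
Parallel: admittances add. Y = 1/R + 1/(jωL)
Y = (0.001536 − j0.0001397) S
|Y| = 0.001542 S → |Z| = 1/|Y| = 648.3 Ω, ∠Z = −∠Y = 5.198°
I = V/|Z| = 3.4/648.3 = 5.244 mA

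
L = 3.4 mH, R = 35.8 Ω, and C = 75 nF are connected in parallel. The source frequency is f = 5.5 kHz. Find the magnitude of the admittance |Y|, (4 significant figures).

ω = 2πf = 34560 rad/s
X_L = ωL = 117.5 Ω
X_C = 1/(ωC) = 385.8 Ω
Parallel: admittances add. Y = 1/R + 1/(jωL) + jωC
Y = (0.02793 − j0.005919) S
|Y| = 0.02855 S → |Z| = 1/|Y| = 35.02 Ω, ∠Z = −∠Y = 11.96°

28.55 mS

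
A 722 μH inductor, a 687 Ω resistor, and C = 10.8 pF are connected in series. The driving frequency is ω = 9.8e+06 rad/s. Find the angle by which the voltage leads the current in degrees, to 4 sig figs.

X_L = ωL = 7076 Ω
X_C = 1/(ωC) = 9448 Ω
Net reactance X = X_L − X_C = -2373 Ω
Z = 687.0 − j2373 Ω
|Z| = √(687.0² + 2373²) = 2470 Ω
∠Z = arctan(-2373/687.0) = -73.85°

-73.85°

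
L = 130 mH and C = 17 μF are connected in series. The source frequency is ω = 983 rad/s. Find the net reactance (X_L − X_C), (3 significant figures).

67.9 Ω

X_L = ωL = 128 Ω
X_C = 1/(ωC) = 59.8 Ω
X = 128 − 59.8 = 67.9 Ω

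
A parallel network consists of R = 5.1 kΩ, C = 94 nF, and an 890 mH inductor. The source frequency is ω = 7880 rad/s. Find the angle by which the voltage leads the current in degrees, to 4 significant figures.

-71.85°

X_L = ωL = 7013 Ω
X_C = 1/(ωC) = 1350 Ω
Parallel: admittances add. Y = 1/R + 1/(jωL) + jωC
Y = (0.0001961 + j0.0005981) S
|Y| = 0.0006295 S → |Z| = 1/|Y| = 1589 Ω, ∠Z = −∠Y = -71.85°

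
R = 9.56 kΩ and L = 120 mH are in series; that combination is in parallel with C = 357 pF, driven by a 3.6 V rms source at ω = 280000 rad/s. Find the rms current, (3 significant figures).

X_L = ωL = 33600 Ω
X_C = 1/(ωC) = 10000 Ω
Branch 1 (R+jX_L): Z₁ = 9560 + j33600 Ω, |Z₁| = 34900 Ω
Branch 2 (−jX_C): Z₂ = −j10000 Ω
Parallel: Z = Z₁Z₂/(Z₁+Z₂), |Z| = 13700 Ω, ∠Z = -83.8°
I = V/|Z| = 3.6/13700 = 262 μA

262 μA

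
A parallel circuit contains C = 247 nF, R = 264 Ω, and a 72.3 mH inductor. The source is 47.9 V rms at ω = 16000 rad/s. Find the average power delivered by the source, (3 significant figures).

X_L = ωL = 1160 Ω
X_C = 1/(ωC) = 253 Ω
Parallel: admittances add. Y = 1/R + 1/(jωL) + jωC
Y = (0.00379 + j0.00309) S
|Y| = 0.00489 S → |Z| = 1/|Y| = 205 Ω, ∠Z = −∠Y = -39.2°
I = V/|Z| = 234 mA
P = VI cos φ = 47.9 × 0.234 × cos(-39.2°) = 8.69 W

8.69 W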